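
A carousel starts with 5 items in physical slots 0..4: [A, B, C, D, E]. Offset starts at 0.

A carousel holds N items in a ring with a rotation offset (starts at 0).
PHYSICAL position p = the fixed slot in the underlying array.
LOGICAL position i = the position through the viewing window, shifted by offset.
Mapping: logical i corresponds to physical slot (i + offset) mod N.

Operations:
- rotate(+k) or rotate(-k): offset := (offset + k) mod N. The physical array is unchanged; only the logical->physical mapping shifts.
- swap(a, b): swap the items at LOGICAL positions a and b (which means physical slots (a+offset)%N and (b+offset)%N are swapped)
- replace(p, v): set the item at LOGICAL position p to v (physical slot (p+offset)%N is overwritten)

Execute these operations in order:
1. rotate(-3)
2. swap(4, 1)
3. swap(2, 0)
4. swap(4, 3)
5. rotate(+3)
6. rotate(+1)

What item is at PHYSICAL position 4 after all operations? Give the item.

After op 1 (rotate(-3)): offset=2, physical=[A,B,C,D,E], logical=[C,D,E,A,B]
After op 2 (swap(4, 1)): offset=2, physical=[A,D,C,B,E], logical=[C,B,E,A,D]
After op 3 (swap(2, 0)): offset=2, physical=[A,D,E,B,C], logical=[E,B,C,A,D]
After op 4 (swap(4, 3)): offset=2, physical=[D,A,E,B,C], logical=[E,B,C,D,A]
After op 5 (rotate(+3)): offset=0, physical=[D,A,E,B,C], logical=[D,A,E,B,C]
After op 6 (rotate(+1)): offset=1, physical=[D,A,E,B,C], logical=[A,E,B,C,D]

Answer: C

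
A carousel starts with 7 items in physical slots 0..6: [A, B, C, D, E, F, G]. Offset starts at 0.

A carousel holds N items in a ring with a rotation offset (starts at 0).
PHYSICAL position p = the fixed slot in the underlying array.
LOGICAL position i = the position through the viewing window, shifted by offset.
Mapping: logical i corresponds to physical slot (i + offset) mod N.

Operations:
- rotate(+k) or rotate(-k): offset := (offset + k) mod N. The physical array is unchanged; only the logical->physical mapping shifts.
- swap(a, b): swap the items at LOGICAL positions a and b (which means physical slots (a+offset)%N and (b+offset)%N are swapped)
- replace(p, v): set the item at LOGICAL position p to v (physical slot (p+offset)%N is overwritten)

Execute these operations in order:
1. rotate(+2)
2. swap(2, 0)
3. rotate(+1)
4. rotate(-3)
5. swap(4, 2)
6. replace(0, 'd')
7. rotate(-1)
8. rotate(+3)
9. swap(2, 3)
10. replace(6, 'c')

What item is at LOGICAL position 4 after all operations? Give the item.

After op 1 (rotate(+2)): offset=2, physical=[A,B,C,D,E,F,G], logical=[C,D,E,F,G,A,B]
After op 2 (swap(2, 0)): offset=2, physical=[A,B,E,D,C,F,G], logical=[E,D,C,F,G,A,B]
After op 3 (rotate(+1)): offset=3, physical=[A,B,E,D,C,F,G], logical=[D,C,F,G,A,B,E]
After op 4 (rotate(-3)): offset=0, physical=[A,B,E,D,C,F,G], logical=[A,B,E,D,C,F,G]
After op 5 (swap(4, 2)): offset=0, physical=[A,B,C,D,E,F,G], logical=[A,B,C,D,E,F,G]
After op 6 (replace(0, 'd')): offset=0, physical=[d,B,C,D,E,F,G], logical=[d,B,C,D,E,F,G]
After op 7 (rotate(-1)): offset=6, physical=[d,B,C,D,E,F,G], logical=[G,d,B,C,D,E,F]
After op 8 (rotate(+3)): offset=2, physical=[d,B,C,D,E,F,G], logical=[C,D,E,F,G,d,B]
After op 9 (swap(2, 3)): offset=2, physical=[d,B,C,D,F,E,G], logical=[C,D,F,E,G,d,B]
After op 10 (replace(6, 'c')): offset=2, physical=[d,c,C,D,F,E,G], logical=[C,D,F,E,G,d,c]

Answer: G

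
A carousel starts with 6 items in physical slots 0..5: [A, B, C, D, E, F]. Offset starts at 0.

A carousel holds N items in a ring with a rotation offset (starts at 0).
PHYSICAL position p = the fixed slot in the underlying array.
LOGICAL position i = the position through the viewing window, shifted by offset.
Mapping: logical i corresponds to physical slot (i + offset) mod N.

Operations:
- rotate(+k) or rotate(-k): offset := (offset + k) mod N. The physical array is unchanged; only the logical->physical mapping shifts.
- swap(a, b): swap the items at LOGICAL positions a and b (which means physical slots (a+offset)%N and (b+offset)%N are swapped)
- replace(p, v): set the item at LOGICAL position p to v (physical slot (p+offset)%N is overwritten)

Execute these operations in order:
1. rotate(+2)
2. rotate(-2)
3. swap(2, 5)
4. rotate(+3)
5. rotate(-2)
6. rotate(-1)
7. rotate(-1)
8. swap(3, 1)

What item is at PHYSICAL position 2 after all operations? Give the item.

After op 1 (rotate(+2)): offset=2, physical=[A,B,C,D,E,F], logical=[C,D,E,F,A,B]
After op 2 (rotate(-2)): offset=0, physical=[A,B,C,D,E,F], logical=[A,B,C,D,E,F]
After op 3 (swap(2, 5)): offset=0, physical=[A,B,F,D,E,C], logical=[A,B,F,D,E,C]
After op 4 (rotate(+3)): offset=3, physical=[A,B,F,D,E,C], logical=[D,E,C,A,B,F]
After op 5 (rotate(-2)): offset=1, physical=[A,B,F,D,E,C], logical=[B,F,D,E,C,A]
After op 6 (rotate(-1)): offset=0, physical=[A,B,F,D,E,C], logical=[A,B,F,D,E,C]
After op 7 (rotate(-1)): offset=5, physical=[A,B,F,D,E,C], logical=[C,A,B,F,D,E]
After op 8 (swap(3, 1)): offset=5, physical=[F,B,A,D,E,C], logical=[C,F,B,A,D,E]

Answer: A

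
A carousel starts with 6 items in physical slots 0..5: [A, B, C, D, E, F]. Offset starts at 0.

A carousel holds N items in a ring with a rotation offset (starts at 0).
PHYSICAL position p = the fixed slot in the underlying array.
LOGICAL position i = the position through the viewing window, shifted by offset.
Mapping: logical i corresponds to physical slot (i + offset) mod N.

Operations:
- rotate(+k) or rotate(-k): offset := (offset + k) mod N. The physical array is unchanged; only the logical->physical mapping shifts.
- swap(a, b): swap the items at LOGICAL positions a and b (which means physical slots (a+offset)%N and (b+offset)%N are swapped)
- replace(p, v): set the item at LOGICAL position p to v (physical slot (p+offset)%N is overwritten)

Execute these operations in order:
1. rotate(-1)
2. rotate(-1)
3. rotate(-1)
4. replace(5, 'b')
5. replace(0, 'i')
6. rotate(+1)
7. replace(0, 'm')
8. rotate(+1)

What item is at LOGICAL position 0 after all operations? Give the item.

After op 1 (rotate(-1)): offset=5, physical=[A,B,C,D,E,F], logical=[F,A,B,C,D,E]
After op 2 (rotate(-1)): offset=4, physical=[A,B,C,D,E,F], logical=[E,F,A,B,C,D]
After op 3 (rotate(-1)): offset=3, physical=[A,B,C,D,E,F], logical=[D,E,F,A,B,C]
After op 4 (replace(5, 'b')): offset=3, physical=[A,B,b,D,E,F], logical=[D,E,F,A,B,b]
After op 5 (replace(0, 'i')): offset=3, physical=[A,B,b,i,E,F], logical=[i,E,F,A,B,b]
After op 6 (rotate(+1)): offset=4, physical=[A,B,b,i,E,F], logical=[E,F,A,B,b,i]
After op 7 (replace(0, 'm')): offset=4, physical=[A,B,b,i,m,F], logical=[m,F,A,B,b,i]
After op 8 (rotate(+1)): offset=5, physical=[A,B,b,i,m,F], logical=[F,A,B,b,i,m]

Answer: F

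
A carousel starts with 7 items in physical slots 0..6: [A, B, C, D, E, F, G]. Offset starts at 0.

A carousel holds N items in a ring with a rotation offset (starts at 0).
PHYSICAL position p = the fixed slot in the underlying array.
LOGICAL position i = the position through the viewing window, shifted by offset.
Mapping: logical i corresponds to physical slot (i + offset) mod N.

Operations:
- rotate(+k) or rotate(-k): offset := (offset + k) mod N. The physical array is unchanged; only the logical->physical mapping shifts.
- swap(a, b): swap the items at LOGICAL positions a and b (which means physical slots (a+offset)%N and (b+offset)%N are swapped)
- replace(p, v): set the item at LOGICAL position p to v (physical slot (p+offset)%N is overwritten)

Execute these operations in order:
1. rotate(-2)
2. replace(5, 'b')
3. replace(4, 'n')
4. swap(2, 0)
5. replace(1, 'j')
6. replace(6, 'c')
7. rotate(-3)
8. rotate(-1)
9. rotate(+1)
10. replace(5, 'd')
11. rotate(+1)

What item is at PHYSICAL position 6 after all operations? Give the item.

Answer: j

Derivation:
After op 1 (rotate(-2)): offset=5, physical=[A,B,C,D,E,F,G], logical=[F,G,A,B,C,D,E]
After op 2 (replace(5, 'b')): offset=5, physical=[A,B,C,b,E,F,G], logical=[F,G,A,B,C,b,E]
After op 3 (replace(4, 'n')): offset=5, physical=[A,B,n,b,E,F,G], logical=[F,G,A,B,n,b,E]
After op 4 (swap(2, 0)): offset=5, physical=[F,B,n,b,E,A,G], logical=[A,G,F,B,n,b,E]
After op 5 (replace(1, 'j')): offset=5, physical=[F,B,n,b,E,A,j], logical=[A,j,F,B,n,b,E]
After op 6 (replace(6, 'c')): offset=5, physical=[F,B,n,b,c,A,j], logical=[A,j,F,B,n,b,c]
After op 7 (rotate(-3)): offset=2, physical=[F,B,n,b,c,A,j], logical=[n,b,c,A,j,F,B]
After op 8 (rotate(-1)): offset=1, physical=[F,B,n,b,c,A,j], logical=[B,n,b,c,A,j,F]
After op 9 (rotate(+1)): offset=2, physical=[F,B,n,b,c,A,j], logical=[n,b,c,A,j,F,B]
After op 10 (replace(5, 'd')): offset=2, physical=[d,B,n,b,c,A,j], logical=[n,b,c,A,j,d,B]
After op 11 (rotate(+1)): offset=3, physical=[d,B,n,b,c,A,j], logical=[b,c,A,j,d,B,n]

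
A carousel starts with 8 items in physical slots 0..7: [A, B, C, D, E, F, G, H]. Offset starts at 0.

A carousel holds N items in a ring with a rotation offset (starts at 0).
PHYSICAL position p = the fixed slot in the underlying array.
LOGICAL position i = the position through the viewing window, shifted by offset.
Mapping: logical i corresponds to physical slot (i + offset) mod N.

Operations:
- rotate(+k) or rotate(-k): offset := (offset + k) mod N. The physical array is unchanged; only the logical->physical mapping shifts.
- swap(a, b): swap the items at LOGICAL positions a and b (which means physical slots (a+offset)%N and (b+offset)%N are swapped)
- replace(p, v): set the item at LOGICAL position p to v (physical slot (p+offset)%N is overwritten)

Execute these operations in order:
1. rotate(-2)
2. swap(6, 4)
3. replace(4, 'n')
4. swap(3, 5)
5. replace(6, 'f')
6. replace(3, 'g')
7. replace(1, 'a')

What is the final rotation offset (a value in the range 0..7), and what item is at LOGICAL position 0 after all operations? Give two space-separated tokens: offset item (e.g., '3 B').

Answer: 6 G

Derivation:
After op 1 (rotate(-2)): offset=6, physical=[A,B,C,D,E,F,G,H], logical=[G,H,A,B,C,D,E,F]
After op 2 (swap(6, 4)): offset=6, physical=[A,B,E,D,C,F,G,H], logical=[G,H,A,B,E,D,C,F]
After op 3 (replace(4, 'n')): offset=6, physical=[A,B,n,D,C,F,G,H], logical=[G,H,A,B,n,D,C,F]
After op 4 (swap(3, 5)): offset=6, physical=[A,D,n,B,C,F,G,H], logical=[G,H,A,D,n,B,C,F]
After op 5 (replace(6, 'f')): offset=6, physical=[A,D,n,B,f,F,G,H], logical=[G,H,A,D,n,B,f,F]
After op 6 (replace(3, 'g')): offset=6, physical=[A,g,n,B,f,F,G,H], logical=[G,H,A,g,n,B,f,F]
After op 7 (replace(1, 'a')): offset=6, physical=[A,g,n,B,f,F,G,a], logical=[G,a,A,g,n,B,f,F]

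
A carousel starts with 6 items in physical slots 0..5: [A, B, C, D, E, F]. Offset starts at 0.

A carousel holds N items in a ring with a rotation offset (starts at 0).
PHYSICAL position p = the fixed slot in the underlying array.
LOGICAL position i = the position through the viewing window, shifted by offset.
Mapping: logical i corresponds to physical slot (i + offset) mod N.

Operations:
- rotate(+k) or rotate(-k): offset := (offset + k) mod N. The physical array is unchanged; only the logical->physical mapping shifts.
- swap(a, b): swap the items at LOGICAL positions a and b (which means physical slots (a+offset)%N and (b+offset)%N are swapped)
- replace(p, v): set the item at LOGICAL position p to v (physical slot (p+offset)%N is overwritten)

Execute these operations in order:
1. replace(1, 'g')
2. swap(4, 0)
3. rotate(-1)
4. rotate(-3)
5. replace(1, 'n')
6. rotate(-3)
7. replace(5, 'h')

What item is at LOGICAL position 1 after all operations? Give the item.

After op 1 (replace(1, 'g')): offset=0, physical=[A,g,C,D,E,F], logical=[A,g,C,D,E,F]
After op 2 (swap(4, 0)): offset=0, physical=[E,g,C,D,A,F], logical=[E,g,C,D,A,F]
After op 3 (rotate(-1)): offset=5, physical=[E,g,C,D,A,F], logical=[F,E,g,C,D,A]
After op 4 (rotate(-3)): offset=2, physical=[E,g,C,D,A,F], logical=[C,D,A,F,E,g]
After op 5 (replace(1, 'n')): offset=2, physical=[E,g,C,n,A,F], logical=[C,n,A,F,E,g]
After op 6 (rotate(-3)): offset=5, physical=[E,g,C,n,A,F], logical=[F,E,g,C,n,A]
After op 7 (replace(5, 'h')): offset=5, physical=[E,g,C,n,h,F], logical=[F,E,g,C,n,h]

Answer: E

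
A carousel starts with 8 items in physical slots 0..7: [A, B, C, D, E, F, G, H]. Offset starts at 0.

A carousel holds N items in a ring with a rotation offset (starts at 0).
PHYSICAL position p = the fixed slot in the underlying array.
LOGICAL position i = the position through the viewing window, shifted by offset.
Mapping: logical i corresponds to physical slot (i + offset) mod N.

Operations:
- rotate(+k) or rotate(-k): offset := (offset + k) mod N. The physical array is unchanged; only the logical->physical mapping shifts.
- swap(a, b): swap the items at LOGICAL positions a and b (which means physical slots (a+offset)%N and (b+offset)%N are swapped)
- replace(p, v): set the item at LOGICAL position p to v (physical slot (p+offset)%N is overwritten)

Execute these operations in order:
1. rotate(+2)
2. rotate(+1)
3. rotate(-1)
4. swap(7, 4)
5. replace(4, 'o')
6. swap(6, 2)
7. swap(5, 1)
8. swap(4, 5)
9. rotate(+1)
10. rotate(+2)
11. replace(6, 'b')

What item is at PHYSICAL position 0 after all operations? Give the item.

Answer: E

Derivation:
After op 1 (rotate(+2)): offset=2, physical=[A,B,C,D,E,F,G,H], logical=[C,D,E,F,G,H,A,B]
After op 2 (rotate(+1)): offset=3, physical=[A,B,C,D,E,F,G,H], logical=[D,E,F,G,H,A,B,C]
After op 3 (rotate(-1)): offset=2, physical=[A,B,C,D,E,F,G,H], logical=[C,D,E,F,G,H,A,B]
After op 4 (swap(7, 4)): offset=2, physical=[A,G,C,D,E,F,B,H], logical=[C,D,E,F,B,H,A,G]
After op 5 (replace(4, 'o')): offset=2, physical=[A,G,C,D,E,F,o,H], logical=[C,D,E,F,o,H,A,G]
After op 6 (swap(6, 2)): offset=2, physical=[E,G,C,D,A,F,o,H], logical=[C,D,A,F,o,H,E,G]
After op 7 (swap(5, 1)): offset=2, physical=[E,G,C,H,A,F,o,D], logical=[C,H,A,F,o,D,E,G]
After op 8 (swap(4, 5)): offset=2, physical=[E,G,C,H,A,F,D,o], logical=[C,H,A,F,D,o,E,G]
After op 9 (rotate(+1)): offset=3, physical=[E,G,C,H,A,F,D,o], logical=[H,A,F,D,o,E,G,C]
After op 10 (rotate(+2)): offset=5, physical=[E,G,C,H,A,F,D,o], logical=[F,D,o,E,G,C,H,A]
After op 11 (replace(6, 'b')): offset=5, physical=[E,G,C,b,A,F,D,o], logical=[F,D,o,E,G,C,b,A]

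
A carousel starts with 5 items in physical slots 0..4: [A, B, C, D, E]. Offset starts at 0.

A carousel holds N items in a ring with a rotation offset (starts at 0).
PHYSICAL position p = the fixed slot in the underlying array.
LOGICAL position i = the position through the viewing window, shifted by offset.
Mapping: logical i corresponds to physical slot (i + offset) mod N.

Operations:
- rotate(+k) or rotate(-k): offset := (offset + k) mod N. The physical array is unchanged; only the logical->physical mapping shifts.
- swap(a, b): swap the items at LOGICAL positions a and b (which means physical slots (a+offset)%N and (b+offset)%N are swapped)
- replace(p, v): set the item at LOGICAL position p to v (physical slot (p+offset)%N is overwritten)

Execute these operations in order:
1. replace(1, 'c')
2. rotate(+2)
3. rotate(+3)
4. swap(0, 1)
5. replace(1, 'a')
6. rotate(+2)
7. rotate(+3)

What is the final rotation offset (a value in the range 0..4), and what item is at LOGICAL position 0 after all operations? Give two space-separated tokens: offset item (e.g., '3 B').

Answer: 0 c

Derivation:
After op 1 (replace(1, 'c')): offset=0, physical=[A,c,C,D,E], logical=[A,c,C,D,E]
After op 2 (rotate(+2)): offset=2, physical=[A,c,C,D,E], logical=[C,D,E,A,c]
After op 3 (rotate(+3)): offset=0, physical=[A,c,C,D,E], logical=[A,c,C,D,E]
After op 4 (swap(0, 1)): offset=0, physical=[c,A,C,D,E], logical=[c,A,C,D,E]
After op 5 (replace(1, 'a')): offset=0, physical=[c,a,C,D,E], logical=[c,a,C,D,E]
After op 6 (rotate(+2)): offset=2, physical=[c,a,C,D,E], logical=[C,D,E,c,a]
After op 7 (rotate(+3)): offset=0, physical=[c,a,C,D,E], logical=[c,a,C,D,E]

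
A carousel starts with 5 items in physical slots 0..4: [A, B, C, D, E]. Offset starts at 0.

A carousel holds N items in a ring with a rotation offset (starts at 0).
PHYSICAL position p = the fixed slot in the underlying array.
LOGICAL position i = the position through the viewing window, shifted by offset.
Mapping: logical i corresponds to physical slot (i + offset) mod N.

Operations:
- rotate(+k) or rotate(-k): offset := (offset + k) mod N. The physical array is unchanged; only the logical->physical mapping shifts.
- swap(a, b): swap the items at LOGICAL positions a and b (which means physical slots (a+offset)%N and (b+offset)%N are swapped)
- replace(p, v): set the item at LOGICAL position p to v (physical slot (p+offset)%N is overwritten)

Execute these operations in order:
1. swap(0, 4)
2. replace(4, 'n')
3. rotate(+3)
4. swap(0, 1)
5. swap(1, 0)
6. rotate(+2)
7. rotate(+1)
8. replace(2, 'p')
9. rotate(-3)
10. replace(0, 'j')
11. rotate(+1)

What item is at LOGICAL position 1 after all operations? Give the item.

Answer: E

Derivation:
After op 1 (swap(0, 4)): offset=0, physical=[E,B,C,D,A], logical=[E,B,C,D,A]
After op 2 (replace(4, 'n')): offset=0, physical=[E,B,C,D,n], logical=[E,B,C,D,n]
After op 3 (rotate(+3)): offset=3, physical=[E,B,C,D,n], logical=[D,n,E,B,C]
After op 4 (swap(0, 1)): offset=3, physical=[E,B,C,n,D], logical=[n,D,E,B,C]
After op 5 (swap(1, 0)): offset=3, physical=[E,B,C,D,n], logical=[D,n,E,B,C]
After op 6 (rotate(+2)): offset=0, physical=[E,B,C,D,n], logical=[E,B,C,D,n]
After op 7 (rotate(+1)): offset=1, physical=[E,B,C,D,n], logical=[B,C,D,n,E]
After op 8 (replace(2, 'p')): offset=1, physical=[E,B,C,p,n], logical=[B,C,p,n,E]
After op 9 (rotate(-3)): offset=3, physical=[E,B,C,p,n], logical=[p,n,E,B,C]
After op 10 (replace(0, 'j')): offset=3, physical=[E,B,C,j,n], logical=[j,n,E,B,C]
After op 11 (rotate(+1)): offset=4, physical=[E,B,C,j,n], logical=[n,E,B,C,j]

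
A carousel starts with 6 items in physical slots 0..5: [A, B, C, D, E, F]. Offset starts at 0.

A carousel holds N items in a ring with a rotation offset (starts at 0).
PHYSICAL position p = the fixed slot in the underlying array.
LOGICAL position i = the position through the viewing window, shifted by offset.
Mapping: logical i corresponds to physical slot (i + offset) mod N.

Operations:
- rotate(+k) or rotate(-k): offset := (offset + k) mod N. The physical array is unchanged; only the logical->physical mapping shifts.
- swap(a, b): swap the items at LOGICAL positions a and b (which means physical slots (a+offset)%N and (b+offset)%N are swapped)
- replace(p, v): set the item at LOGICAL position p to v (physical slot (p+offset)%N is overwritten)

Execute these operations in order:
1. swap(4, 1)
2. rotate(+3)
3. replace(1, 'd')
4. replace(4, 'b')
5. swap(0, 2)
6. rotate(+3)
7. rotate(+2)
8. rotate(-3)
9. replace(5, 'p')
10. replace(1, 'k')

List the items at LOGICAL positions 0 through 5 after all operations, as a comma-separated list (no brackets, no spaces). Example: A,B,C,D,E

After op 1 (swap(4, 1)): offset=0, physical=[A,E,C,D,B,F], logical=[A,E,C,D,B,F]
After op 2 (rotate(+3)): offset=3, physical=[A,E,C,D,B,F], logical=[D,B,F,A,E,C]
After op 3 (replace(1, 'd')): offset=3, physical=[A,E,C,D,d,F], logical=[D,d,F,A,E,C]
After op 4 (replace(4, 'b')): offset=3, physical=[A,b,C,D,d,F], logical=[D,d,F,A,b,C]
After op 5 (swap(0, 2)): offset=3, physical=[A,b,C,F,d,D], logical=[F,d,D,A,b,C]
After op 6 (rotate(+3)): offset=0, physical=[A,b,C,F,d,D], logical=[A,b,C,F,d,D]
After op 7 (rotate(+2)): offset=2, physical=[A,b,C,F,d,D], logical=[C,F,d,D,A,b]
After op 8 (rotate(-3)): offset=5, physical=[A,b,C,F,d,D], logical=[D,A,b,C,F,d]
After op 9 (replace(5, 'p')): offset=5, physical=[A,b,C,F,p,D], logical=[D,A,b,C,F,p]
After op 10 (replace(1, 'k')): offset=5, physical=[k,b,C,F,p,D], logical=[D,k,b,C,F,p]

Answer: D,k,b,C,F,p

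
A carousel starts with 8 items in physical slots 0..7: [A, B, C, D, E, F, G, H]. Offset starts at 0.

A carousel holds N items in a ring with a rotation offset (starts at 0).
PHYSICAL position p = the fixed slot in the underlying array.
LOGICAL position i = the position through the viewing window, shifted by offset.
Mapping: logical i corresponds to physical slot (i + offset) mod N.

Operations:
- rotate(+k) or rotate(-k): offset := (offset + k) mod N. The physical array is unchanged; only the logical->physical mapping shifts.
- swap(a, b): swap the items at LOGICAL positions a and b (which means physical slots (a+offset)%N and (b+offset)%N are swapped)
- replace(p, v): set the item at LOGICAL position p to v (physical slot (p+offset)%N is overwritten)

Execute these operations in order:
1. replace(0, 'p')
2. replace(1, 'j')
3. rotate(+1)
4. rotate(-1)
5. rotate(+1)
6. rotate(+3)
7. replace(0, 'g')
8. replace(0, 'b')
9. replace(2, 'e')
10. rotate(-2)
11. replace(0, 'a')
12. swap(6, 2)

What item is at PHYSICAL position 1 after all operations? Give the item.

Answer: j

Derivation:
After op 1 (replace(0, 'p')): offset=0, physical=[p,B,C,D,E,F,G,H], logical=[p,B,C,D,E,F,G,H]
After op 2 (replace(1, 'j')): offset=0, physical=[p,j,C,D,E,F,G,H], logical=[p,j,C,D,E,F,G,H]
After op 3 (rotate(+1)): offset=1, physical=[p,j,C,D,E,F,G,H], logical=[j,C,D,E,F,G,H,p]
After op 4 (rotate(-1)): offset=0, physical=[p,j,C,D,E,F,G,H], logical=[p,j,C,D,E,F,G,H]
After op 5 (rotate(+1)): offset=1, physical=[p,j,C,D,E,F,G,H], logical=[j,C,D,E,F,G,H,p]
After op 6 (rotate(+3)): offset=4, physical=[p,j,C,D,E,F,G,H], logical=[E,F,G,H,p,j,C,D]
After op 7 (replace(0, 'g')): offset=4, physical=[p,j,C,D,g,F,G,H], logical=[g,F,G,H,p,j,C,D]
After op 8 (replace(0, 'b')): offset=4, physical=[p,j,C,D,b,F,G,H], logical=[b,F,G,H,p,j,C,D]
After op 9 (replace(2, 'e')): offset=4, physical=[p,j,C,D,b,F,e,H], logical=[b,F,e,H,p,j,C,D]
After op 10 (rotate(-2)): offset=2, physical=[p,j,C,D,b,F,e,H], logical=[C,D,b,F,e,H,p,j]
After op 11 (replace(0, 'a')): offset=2, physical=[p,j,a,D,b,F,e,H], logical=[a,D,b,F,e,H,p,j]
After op 12 (swap(6, 2)): offset=2, physical=[b,j,a,D,p,F,e,H], logical=[a,D,p,F,e,H,b,j]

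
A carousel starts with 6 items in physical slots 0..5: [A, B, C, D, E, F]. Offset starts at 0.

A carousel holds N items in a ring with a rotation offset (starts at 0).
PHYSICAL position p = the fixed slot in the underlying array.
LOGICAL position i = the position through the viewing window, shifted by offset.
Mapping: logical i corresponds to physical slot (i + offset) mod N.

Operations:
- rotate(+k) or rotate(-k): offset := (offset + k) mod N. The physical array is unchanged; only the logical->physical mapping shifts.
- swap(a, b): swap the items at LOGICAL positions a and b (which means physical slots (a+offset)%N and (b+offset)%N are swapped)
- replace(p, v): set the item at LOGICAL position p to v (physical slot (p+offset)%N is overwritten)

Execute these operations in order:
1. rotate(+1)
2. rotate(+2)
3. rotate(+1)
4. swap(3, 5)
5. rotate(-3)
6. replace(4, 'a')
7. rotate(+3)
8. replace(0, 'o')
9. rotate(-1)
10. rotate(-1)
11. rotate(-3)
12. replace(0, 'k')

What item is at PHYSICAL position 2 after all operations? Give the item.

After op 1 (rotate(+1)): offset=1, physical=[A,B,C,D,E,F], logical=[B,C,D,E,F,A]
After op 2 (rotate(+2)): offset=3, physical=[A,B,C,D,E,F], logical=[D,E,F,A,B,C]
After op 3 (rotate(+1)): offset=4, physical=[A,B,C,D,E,F], logical=[E,F,A,B,C,D]
After op 4 (swap(3, 5)): offset=4, physical=[A,D,C,B,E,F], logical=[E,F,A,D,C,B]
After op 5 (rotate(-3)): offset=1, physical=[A,D,C,B,E,F], logical=[D,C,B,E,F,A]
After op 6 (replace(4, 'a')): offset=1, physical=[A,D,C,B,E,a], logical=[D,C,B,E,a,A]
After op 7 (rotate(+3)): offset=4, physical=[A,D,C,B,E,a], logical=[E,a,A,D,C,B]
After op 8 (replace(0, 'o')): offset=4, physical=[A,D,C,B,o,a], logical=[o,a,A,D,C,B]
After op 9 (rotate(-1)): offset=3, physical=[A,D,C,B,o,a], logical=[B,o,a,A,D,C]
After op 10 (rotate(-1)): offset=2, physical=[A,D,C,B,o,a], logical=[C,B,o,a,A,D]
After op 11 (rotate(-3)): offset=5, physical=[A,D,C,B,o,a], logical=[a,A,D,C,B,o]
After op 12 (replace(0, 'k')): offset=5, physical=[A,D,C,B,o,k], logical=[k,A,D,C,B,o]

Answer: C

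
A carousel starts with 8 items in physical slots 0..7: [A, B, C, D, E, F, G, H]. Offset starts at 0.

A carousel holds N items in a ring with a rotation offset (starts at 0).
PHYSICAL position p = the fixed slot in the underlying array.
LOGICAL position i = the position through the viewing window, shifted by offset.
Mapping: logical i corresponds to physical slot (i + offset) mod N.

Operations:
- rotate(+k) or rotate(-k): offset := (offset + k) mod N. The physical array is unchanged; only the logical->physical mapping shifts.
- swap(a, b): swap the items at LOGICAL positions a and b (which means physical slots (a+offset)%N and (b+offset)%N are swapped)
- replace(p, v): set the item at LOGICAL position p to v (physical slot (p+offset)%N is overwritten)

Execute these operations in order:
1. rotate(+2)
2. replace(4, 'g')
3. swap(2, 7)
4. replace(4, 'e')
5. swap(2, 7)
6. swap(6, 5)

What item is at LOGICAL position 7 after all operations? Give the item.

After op 1 (rotate(+2)): offset=2, physical=[A,B,C,D,E,F,G,H], logical=[C,D,E,F,G,H,A,B]
After op 2 (replace(4, 'g')): offset=2, physical=[A,B,C,D,E,F,g,H], logical=[C,D,E,F,g,H,A,B]
After op 3 (swap(2, 7)): offset=2, physical=[A,E,C,D,B,F,g,H], logical=[C,D,B,F,g,H,A,E]
After op 4 (replace(4, 'e')): offset=2, physical=[A,E,C,D,B,F,e,H], logical=[C,D,B,F,e,H,A,E]
After op 5 (swap(2, 7)): offset=2, physical=[A,B,C,D,E,F,e,H], logical=[C,D,E,F,e,H,A,B]
After op 6 (swap(6, 5)): offset=2, physical=[H,B,C,D,E,F,e,A], logical=[C,D,E,F,e,A,H,B]

Answer: B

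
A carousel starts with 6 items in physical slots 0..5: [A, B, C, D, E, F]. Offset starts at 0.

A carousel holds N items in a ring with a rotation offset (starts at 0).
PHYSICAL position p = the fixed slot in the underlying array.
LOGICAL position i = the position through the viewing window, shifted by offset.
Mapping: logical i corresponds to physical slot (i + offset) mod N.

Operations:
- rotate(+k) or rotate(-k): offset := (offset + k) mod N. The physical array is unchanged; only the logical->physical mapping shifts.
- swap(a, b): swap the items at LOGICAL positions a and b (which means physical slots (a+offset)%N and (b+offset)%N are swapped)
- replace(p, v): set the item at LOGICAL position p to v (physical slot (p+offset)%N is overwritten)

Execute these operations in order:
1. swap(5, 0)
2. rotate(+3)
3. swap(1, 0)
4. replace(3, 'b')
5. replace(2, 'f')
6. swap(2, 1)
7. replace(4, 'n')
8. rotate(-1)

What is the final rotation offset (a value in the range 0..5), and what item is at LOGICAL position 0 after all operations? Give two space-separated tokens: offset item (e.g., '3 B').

Answer: 2 C

Derivation:
After op 1 (swap(5, 0)): offset=0, physical=[F,B,C,D,E,A], logical=[F,B,C,D,E,A]
After op 2 (rotate(+3)): offset=3, physical=[F,B,C,D,E,A], logical=[D,E,A,F,B,C]
After op 3 (swap(1, 0)): offset=3, physical=[F,B,C,E,D,A], logical=[E,D,A,F,B,C]
After op 4 (replace(3, 'b')): offset=3, physical=[b,B,C,E,D,A], logical=[E,D,A,b,B,C]
After op 5 (replace(2, 'f')): offset=3, physical=[b,B,C,E,D,f], logical=[E,D,f,b,B,C]
After op 6 (swap(2, 1)): offset=3, physical=[b,B,C,E,f,D], logical=[E,f,D,b,B,C]
After op 7 (replace(4, 'n')): offset=3, physical=[b,n,C,E,f,D], logical=[E,f,D,b,n,C]
After op 8 (rotate(-1)): offset=2, physical=[b,n,C,E,f,D], logical=[C,E,f,D,b,n]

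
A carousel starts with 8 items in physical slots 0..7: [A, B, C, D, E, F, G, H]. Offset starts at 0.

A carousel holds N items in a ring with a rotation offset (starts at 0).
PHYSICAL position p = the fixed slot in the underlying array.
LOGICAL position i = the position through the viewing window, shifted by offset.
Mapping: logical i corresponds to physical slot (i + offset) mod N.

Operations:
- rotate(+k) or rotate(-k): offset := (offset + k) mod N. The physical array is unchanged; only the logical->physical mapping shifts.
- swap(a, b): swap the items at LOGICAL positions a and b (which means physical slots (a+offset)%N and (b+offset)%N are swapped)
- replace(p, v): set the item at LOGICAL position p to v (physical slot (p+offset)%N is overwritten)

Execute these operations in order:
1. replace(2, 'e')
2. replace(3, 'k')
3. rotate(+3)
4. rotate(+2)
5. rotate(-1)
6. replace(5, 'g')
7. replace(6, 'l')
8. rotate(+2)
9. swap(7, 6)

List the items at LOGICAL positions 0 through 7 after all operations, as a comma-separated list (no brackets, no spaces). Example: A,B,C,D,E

After op 1 (replace(2, 'e')): offset=0, physical=[A,B,e,D,E,F,G,H], logical=[A,B,e,D,E,F,G,H]
After op 2 (replace(3, 'k')): offset=0, physical=[A,B,e,k,E,F,G,H], logical=[A,B,e,k,E,F,G,H]
After op 3 (rotate(+3)): offset=3, physical=[A,B,e,k,E,F,G,H], logical=[k,E,F,G,H,A,B,e]
After op 4 (rotate(+2)): offset=5, physical=[A,B,e,k,E,F,G,H], logical=[F,G,H,A,B,e,k,E]
After op 5 (rotate(-1)): offset=4, physical=[A,B,e,k,E,F,G,H], logical=[E,F,G,H,A,B,e,k]
After op 6 (replace(5, 'g')): offset=4, physical=[A,g,e,k,E,F,G,H], logical=[E,F,G,H,A,g,e,k]
After op 7 (replace(6, 'l')): offset=4, physical=[A,g,l,k,E,F,G,H], logical=[E,F,G,H,A,g,l,k]
After op 8 (rotate(+2)): offset=6, physical=[A,g,l,k,E,F,G,H], logical=[G,H,A,g,l,k,E,F]
After op 9 (swap(7, 6)): offset=6, physical=[A,g,l,k,F,E,G,H], logical=[G,H,A,g,l,k,F,E]

Answer: G,H,A,g,l,k,F,E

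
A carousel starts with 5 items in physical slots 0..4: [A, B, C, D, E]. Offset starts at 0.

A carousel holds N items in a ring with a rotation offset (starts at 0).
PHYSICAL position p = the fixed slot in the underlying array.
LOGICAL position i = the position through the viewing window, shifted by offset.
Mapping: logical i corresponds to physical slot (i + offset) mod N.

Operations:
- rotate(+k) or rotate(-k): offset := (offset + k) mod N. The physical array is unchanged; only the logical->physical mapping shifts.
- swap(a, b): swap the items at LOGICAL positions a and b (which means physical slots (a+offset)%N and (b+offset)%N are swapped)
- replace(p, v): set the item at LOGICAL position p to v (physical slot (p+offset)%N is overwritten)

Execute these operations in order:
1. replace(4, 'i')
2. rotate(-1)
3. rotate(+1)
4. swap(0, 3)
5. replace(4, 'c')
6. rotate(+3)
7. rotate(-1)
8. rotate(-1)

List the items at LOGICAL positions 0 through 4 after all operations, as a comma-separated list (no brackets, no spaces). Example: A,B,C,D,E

Answer: B,C,A,c,D

Derivation:
After op 1 (replace(4, 'i')): offset=0, physical=[A,B,C,D,i], logical=[A,B,C,D,i]
After op 2 (rotate(-1)): offset=4, physical=[A,B,C,D,i], logical=[i,A,B,C,D]
After op 3 (rotate(+1)): offset=0, physical=[A,B,C,D,i], logical=[A,B,C,D,i]
After op 4 (swap(0, 3)): offset=0, physical=[D,B,C,A,i], logical=[D,B,C,A,i]
After op 5 (replace(4, 'c')): offset=0, physical=[D,B,C,A,c], logical=[D,B,C,A,c]
After op 6 (rotate(+3)): offset=3, physical=[D,B,C,A,c], logical=[A,c,D,B,C]
After op 7 (rotate(-1)): offset=2, physical=[D,B,C,A,c], logical=[C,A,c,D,B]
After op 8 (rotate(-1)): offset=1, physical=[D,B,C,A,c], logical=[B,C,A,c,D]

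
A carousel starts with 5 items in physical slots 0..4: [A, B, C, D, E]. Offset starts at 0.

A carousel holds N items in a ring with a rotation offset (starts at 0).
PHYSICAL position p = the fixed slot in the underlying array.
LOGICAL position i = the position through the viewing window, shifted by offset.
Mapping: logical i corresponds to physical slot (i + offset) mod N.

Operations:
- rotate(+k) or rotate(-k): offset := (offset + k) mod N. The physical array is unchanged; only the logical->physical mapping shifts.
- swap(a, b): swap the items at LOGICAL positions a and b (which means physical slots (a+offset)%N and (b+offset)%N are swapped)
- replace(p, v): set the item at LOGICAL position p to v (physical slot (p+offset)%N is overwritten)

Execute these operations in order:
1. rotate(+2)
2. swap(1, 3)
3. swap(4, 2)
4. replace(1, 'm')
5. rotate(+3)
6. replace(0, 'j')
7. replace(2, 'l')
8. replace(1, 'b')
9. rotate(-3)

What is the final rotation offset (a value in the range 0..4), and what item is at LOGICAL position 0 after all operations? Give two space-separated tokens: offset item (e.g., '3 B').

After op 1 (rotate(+2)): offset=2, physical=[A,B,C,D,E], logical=[C,D,E,A,B]
After op 2 (swap(1, 3)): offset=2, physical=[D,B,C,A,E], logical=[C,A,E,D,B]
After op 3 (swap(4, 2)): offset=2, physical=[D,E,C,A,B], logical=[C,A,B,D,E]
After op 4 (replace(1, 'm')): offset=2, physical=[D,E,C,m,B], logical=[C,m,B,D,E]
After op 5 (rotate(+3)): offset=0, physical=[D,E,C,m,B], logical=[D,E,C,m,B]
After op 6 (replace(0, 'j')): offset=0, physical=[j,E,C,m,B], logical=[j,E,C,m,B]
After op 7 (replace(2, 'l')): offset=0, physical=[j,E,l,m,B], logical=[j,E,l,m,B]
After op 8 (replace(1, 'b')): offset=0, physical=[j,b,l,m,B], logical=[j,b,l,m,B]
After op 9 (rotate(-3)): offset=2, physical=[j,b,l,m,B], logical=[l,m,B,j,b]

Answer: 2 l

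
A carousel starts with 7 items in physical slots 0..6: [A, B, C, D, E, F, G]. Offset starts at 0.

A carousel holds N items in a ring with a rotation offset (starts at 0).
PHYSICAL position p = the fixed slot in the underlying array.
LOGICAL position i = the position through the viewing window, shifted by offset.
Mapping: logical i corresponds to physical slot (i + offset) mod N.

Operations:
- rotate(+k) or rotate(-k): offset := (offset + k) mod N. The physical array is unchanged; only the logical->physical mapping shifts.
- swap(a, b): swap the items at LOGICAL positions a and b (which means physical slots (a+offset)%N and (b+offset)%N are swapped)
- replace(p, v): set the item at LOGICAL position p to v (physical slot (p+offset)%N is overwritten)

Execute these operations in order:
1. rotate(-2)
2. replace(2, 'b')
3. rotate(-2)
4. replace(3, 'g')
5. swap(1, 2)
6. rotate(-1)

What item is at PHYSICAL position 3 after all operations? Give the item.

Answer: D

Derivation:
After op 1 (rotate(-2)): offset=5, physical=[A,B,C,D,E,F,G], logical=[F,G,A,B,C,D,E]
After op 2 (replace(2, 'b')): offset=5, physical=[b,B,C,D,E,F,G], logical=[F,G,b,B,C,D,E]
After op 3 (rotate(-2)): offset=3, physical=[b,B,C,D,E,F,G], logical=[D,E,F,G,b,B,C]
After op 4 (replace(3, 'g')): offset=3, physical=[b,B,C,D,E,F,g], logical=[D,E,F,g,b,B,C]
After op 5 (swap(1, 2)): offset=3, physical=[b,B,C,D,F,E,g], logical=[D,F,E,g,b,B,C]
After op 6 (rotate(-1)): offset=2, physical=[b,B,C,D,F,E,g], logical=[C,D,F,E,g,b,B]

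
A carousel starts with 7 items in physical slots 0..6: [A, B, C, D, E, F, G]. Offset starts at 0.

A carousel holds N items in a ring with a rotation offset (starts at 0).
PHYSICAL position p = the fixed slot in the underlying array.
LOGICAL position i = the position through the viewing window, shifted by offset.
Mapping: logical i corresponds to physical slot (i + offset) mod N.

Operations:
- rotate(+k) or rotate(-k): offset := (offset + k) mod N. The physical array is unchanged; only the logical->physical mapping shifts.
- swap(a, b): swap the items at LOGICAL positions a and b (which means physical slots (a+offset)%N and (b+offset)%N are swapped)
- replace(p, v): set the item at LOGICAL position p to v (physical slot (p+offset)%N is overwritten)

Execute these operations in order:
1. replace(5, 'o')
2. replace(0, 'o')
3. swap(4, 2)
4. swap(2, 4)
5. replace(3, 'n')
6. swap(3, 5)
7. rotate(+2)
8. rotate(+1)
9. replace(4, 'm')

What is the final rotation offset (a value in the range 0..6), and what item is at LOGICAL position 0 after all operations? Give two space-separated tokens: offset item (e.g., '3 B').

Answer: 3 o

Derivation:
After op 1 (replace(5, 'o')): offset=0, physical=[A,B,C,D,E,o,G], logical=[A,B,C,D,E,o,G]
After op 2 (replace(0, 'o')): offset=0, physical=[o,B,C,D,E,o,G], logical=[o,B,C,D,E,o,G]
After op 3 (swap(4, 2)): offset=0, physical=[o,B,E,D,C,o,G], logical=[o,B,E,D,C,o,G]
After op 4 (swap(2, 4)): offset=0, physical=[o,B,C,D,E,o,G], logical=[o,B,C,D,E,o,G]
After op 5 (replace(3, 'n')): offset=0, physical=[o,B,C,n,E,o,G], logical=[o,B,C,n,E,o,G]
After op 6 (swap(3, 5)): offset=0, physical=[o,B,C,o,E,n,G], logical=[o,B,C,o,E,n,G]
After op 7 (rotate(+2)): offset=2, physical=[o,B,C,o,E,n,G], logical=[C,o,E,n,G,o,B]
After op 8 (rotate(+1)): offset=3, physical=[o,B,C,o,E,n,G], logical=[o,E,n,G,o,B,C]
After op 9 (replace(4, 'm')): offset=3, physical=[m,B,C,o,E,n,G], logical=[o,E,n,G,m,B,C]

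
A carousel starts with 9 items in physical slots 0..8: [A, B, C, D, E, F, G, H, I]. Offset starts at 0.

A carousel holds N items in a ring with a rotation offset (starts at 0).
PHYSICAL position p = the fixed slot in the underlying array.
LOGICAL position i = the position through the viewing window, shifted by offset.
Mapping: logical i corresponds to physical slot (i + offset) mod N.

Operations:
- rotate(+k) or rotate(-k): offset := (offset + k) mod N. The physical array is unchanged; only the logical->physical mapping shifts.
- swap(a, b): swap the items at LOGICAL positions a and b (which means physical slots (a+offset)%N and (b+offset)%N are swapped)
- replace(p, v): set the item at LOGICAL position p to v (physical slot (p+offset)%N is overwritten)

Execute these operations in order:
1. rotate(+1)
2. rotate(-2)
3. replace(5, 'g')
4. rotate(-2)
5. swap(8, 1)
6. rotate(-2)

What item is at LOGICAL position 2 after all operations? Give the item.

Answer: G

Derivation:
After op 1 (rotate(+1)): offset=1, physical=[A,B,C,D,E,F,G,H,I], logical=[B,C,D,E,F,G,H,I,A]
After op 2 (rotate(-2)): offset=8, physical=[A,B,C,D,E,F,G,H,I], logical=[I,A,B,C,D,E,F,G,H]
After op 3 (replace(5, 'g')): offset=8, physical=[A,B,C,D,g,F,G,H,I], logical=[I,A,B,C,D,g,F,G,H]
After op 4 (rotate(-2)): offset=6, physical=[A,B,C,D,g,F,G,H,I], logical=[G,H,I,A,B,C,D,g,F]
After op 5 (swap(8, 1)): offset=6, physical=[A,B,C,D,g,H,G,F,I], logical=[G,F,I,A,B,C,D,g,H]
After op 6 (rotate(-2)): offset=4, physical=[A,B,C,D,g,H,G,F,I], logical=[g,H,G,F,I,A,B,C,D]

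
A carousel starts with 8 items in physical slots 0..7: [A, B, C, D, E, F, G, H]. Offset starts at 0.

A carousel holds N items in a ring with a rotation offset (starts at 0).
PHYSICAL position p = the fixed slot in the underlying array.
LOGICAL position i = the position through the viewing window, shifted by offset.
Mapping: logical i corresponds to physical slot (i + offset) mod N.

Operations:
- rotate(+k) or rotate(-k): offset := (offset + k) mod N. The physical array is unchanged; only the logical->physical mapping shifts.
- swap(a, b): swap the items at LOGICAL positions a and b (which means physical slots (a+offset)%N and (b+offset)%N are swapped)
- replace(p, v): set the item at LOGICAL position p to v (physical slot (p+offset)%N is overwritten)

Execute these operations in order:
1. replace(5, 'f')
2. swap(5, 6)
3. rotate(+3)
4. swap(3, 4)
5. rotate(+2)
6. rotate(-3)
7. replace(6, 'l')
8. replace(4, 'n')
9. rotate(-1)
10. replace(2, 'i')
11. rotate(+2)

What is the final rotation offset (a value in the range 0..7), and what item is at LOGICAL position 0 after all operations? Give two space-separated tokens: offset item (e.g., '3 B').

Answer: 3 i

Derivation:
After op 1 (replace(5, 'f')): offset=0, physical=[A,B,C,D,E,f,G,H], logical=[A,B,C,D,E,f,G,H]
After op 2 (swap(5, 6)): offset=0, physical=[A,B,C,D,E,G,f,H], logical=[A,B,C,D,E,G,f,H]
After op 3 (rotate(+3)): offset=3, physical=[A,B,C,D,E,G,f,H], logical=[D,E,G,f,H,A,B,C]
After op 4 (swap(3, 4)): offset=3, physical=[A,B,C,D,E,G,H,f], logical=[D,E,G,H,f,A,B,C]
After op 5 (rotate(+2)): offset=5, physical=[A,B,C,D,E,G,H,f], logical=[G,H,f,A,B,C,D,E]
After op 6 (rotate(-3)): offset=2, physical=[A,B,C,D,E,G,H,f], logical=[C,D,E,G,H,f,A,B]
After op 7 (replace(6, 'l')): offset=2, physical=[l,B,C,D,E,G,H,f], logical=[C,D,E,G,H,f,l,B]
After op 8 (replace(4, 'n')): offset=2, physical=[l,B,C,D,E,G,n,f], logical=[C,D,E,G,n,f,l,B]
After op 9 (rotate(-1)): offset=1, physical=[l,B,C,D,E,G,n,f], logical=[B,C,D,E,G,n,f,l]
After op 10 (replace(2, 'i')): offset=1, physical=[l,B,C,i,E,G,n,f], logical=[B,C,i,E,G,n,f,l]
After op 11 (rotate(+2)): offset=3, physical=[l,B,C,i,E,G,n,f], logical=[i,E,G,n,f,l,B,C]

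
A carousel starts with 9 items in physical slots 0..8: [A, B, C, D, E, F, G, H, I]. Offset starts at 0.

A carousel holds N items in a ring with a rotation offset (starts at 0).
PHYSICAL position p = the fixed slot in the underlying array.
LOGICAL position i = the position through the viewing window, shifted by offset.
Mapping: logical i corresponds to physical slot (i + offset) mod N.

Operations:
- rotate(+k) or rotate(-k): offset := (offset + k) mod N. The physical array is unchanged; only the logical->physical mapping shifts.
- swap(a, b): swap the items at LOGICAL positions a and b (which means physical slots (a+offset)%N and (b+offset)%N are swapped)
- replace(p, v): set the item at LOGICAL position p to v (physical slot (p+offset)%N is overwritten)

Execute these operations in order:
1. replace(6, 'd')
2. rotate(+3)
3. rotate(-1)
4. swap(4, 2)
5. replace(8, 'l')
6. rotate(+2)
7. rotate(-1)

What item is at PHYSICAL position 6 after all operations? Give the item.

After op 1 (replace(6, 'd')): offset=0, physical=[A,B,C,D,E,F,d,H,I], logical=[A,B,C,D,E,F,d,H,I]
After op 2 (rotate(+3)): offset=3, physical=[A,B,C,D,E,F,d,H,I], logical=[D,E,F,d,H,I,A,B,C]
After op 3 (rotate(-1)): offset=2, physical=[A,B,C,D,E,F,d,H,I], logical=[C,D,E,F,d,H,I,A,B]
After op 4 (swap(4, 2)): offset=2, physical=[A,B,C,D,d,F,E,H,I], logical=[C,D,d,F,E,H,I,A,B]
After op 5 (replace(8, 'l')): offset=2, physical=[A,l,C,D,d,F,E,H,I], logical=[C,D,d,F,E,H,I,A,l]
After op 6 (rotate(+2)): offset=4, physical=[A,l,C,D,d,F,E,H,I], logical=[d,F,E,H,I,A,l,C,D]
After op 7 (rotate(-1)): offset=3, physical=[A,l,C,D,d,F,E,H,I], logical=[D,d,F,E,H,I,A,l,C]

Answer: E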